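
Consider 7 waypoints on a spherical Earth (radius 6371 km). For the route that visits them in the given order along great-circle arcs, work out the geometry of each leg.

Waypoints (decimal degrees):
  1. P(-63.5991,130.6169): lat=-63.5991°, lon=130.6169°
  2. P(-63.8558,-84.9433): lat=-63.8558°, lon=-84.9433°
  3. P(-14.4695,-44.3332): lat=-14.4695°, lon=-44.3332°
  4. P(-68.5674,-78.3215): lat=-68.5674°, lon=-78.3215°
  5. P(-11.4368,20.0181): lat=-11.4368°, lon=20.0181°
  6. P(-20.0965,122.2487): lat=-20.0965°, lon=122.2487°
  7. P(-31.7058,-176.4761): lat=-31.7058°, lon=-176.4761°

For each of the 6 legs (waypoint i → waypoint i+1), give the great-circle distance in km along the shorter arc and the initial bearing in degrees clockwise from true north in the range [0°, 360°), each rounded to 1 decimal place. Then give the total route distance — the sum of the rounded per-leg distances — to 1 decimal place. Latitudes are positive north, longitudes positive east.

Leg 1: φ1=-1.1100137, φ2=-1.1144940, Δφ=-0.0044803, Δλ=-3.7622352 rad; a=sin²(Δφ/2)+cosφ1·cosφ2·sin²(Δλ/2)=0.1776619486; c=2·atan2(√a, √(1-a))=0.870196816; dist=6371·c=5544.024 ≈ 5544.0 km; running total=5544.0 km
Leg 1 bearing: y=sinΔλ·cosφ2=0.25625296, x=cosφ1·sinφ2-sinφ1·cosφ2·cosΔλ=-0.72022715; θ=atan2(y, x)=160.4147° ≈ 160.4°
Leg 2: φ1=-1.1144940, φ2=-0.2525404, Δφ=0.8619535, Δλ=0.7087800 rad; a=sin²(Δφ/2)+cosφ1·cosφ2·sin²(Δλ/2)=0.2259006889; c=2·atan2(√a, √(1-a))=0.990587474; dist=6371·c=6311.033 ≈ 6311.0 km; running total=11855.0 km
Leg 2 bearing: y=sinΔλ·cosφ2=0.63026176, x=cosφ1·sinφ2-sinφ1·cosφ2·cosΔλ=0.54977121; θ=atan2(y, x)=48.9021° ≈ 48.9°
Leg 3: φ1=-0.2525404, φ2=-1.1967269, Δφ=-0.9441865, Δλ=-0.5932077 rad; a=sin²(Δφ/2)+cosφ1·cosφ2·sin²(Δλ/2)=0.2370234061; c=2·atan2(√a, √(1-a))=1.016960881; dist=6371·c=6479.058 ≈ 6479.1 km; running total=18334.1 km
Leg 3 bearing: y=sinΔλ·cosφ2=-0.20427084, x=cosφ1·sinφ2-sinφ1·cosφ2·cosΔλ=-0.82561896; θ=atan2(y, x)=-166.1032° <0 so +360° → 193.8968° ≈ 193.9°
Leg 4: φ1=-1.1967269, φ2=-0.1996098, Δφ=0.9971171, Δλ=1.7163498 rad; a=sin²(Δφ/2)+cosφ1·cosφ2·sin²(Δλ/2)=0.4336856301; c=2·atan2(√a, √(1-a))=1.437775645; dist=6371·c=9160.069 ≈ 9160.1 km; running total=27494.2 km
Leg 4 bearing: y=sinΔλ·cosφ2=0.96977976, x=cosφ1·sinφ2-sinφ1·cosφ2·cosΔλ=-0.20478483; θ=atan2(y, x)=101.9238° ≈ 101.9°
Leg 5: φ1=-0.1996098, φ2=-0.3507501, Δφ=-0.1511403, Δλ=1.7842606 rad; a=sin²(Δφ/2)+cosφ1·cosφ2·sin²(Δλ/2)=0.5634331873; c=2·atan2(√a, √(1-a))=1.698005511; dist=6371·c=10817.993 ≈ 10818.0 km; running total=38312.2 km
Leg 5 bearing: y=sinΔλ·cosφ2=0.91780004, x=cosφ1·sinφ2-sinφ1·cosφ2·cosΔλ=-0.37622866; θ=atan2(y, x)=112.2899° ≈ 112.3°
Leg 6: φ1=-0.3507501, φ2=-0.5533706, Δφ=-0.2026205, Δλ=-5.2137313 rad; a=sin²(Δφ/2)+cosφ1·cosφ2·sin²(Δλ/2)=0.2177172954; c=2·atan2(√a, √(1-a))=0.970889697; dist=6371·c=6185.538 ≈ 6185.5 km; running total=44497.7 km
Leg 6 bearing: y=sinΔλ·cosφ2=0.74606213, x=cosφ1·sinφ2-sinφ1·cosφ2·cosΔλ=-0.35306826; θ=atan2(y, x)=115.3255° ≈ 115.3°

Leg 1: dist=5544.0 km, bearing=160.4°
Leg 2: dist=6311.0 km, bearing=48.9°
Leg 3: dist=6479.1 km, bearing=193.9°
Leg 4: dist=9160.1 km, bearing=101.9°
Leg 5: dist=10818.0 km, bearing=112.3°
Leg 6: dist=6185.5 km, bearing=115.3°
Total: 44497.7 km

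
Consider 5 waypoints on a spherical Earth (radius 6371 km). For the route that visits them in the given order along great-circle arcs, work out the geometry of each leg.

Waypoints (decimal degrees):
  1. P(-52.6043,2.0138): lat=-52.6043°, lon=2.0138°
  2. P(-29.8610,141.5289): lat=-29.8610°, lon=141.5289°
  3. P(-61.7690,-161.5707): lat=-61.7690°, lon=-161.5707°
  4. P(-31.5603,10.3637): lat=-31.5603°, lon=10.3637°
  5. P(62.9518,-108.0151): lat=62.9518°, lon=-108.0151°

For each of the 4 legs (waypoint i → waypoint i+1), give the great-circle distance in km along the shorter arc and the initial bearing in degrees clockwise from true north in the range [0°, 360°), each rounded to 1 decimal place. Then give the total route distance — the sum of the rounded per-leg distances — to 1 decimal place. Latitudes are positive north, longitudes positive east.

Leg 1: φ1=-0.9181182, φ2=-0.5211728, Δφ=0.3969455, Δλ=2.4349979 rad; a=sin²(Δφ/2)+cosφ1·cosφ2·sin²(Δλ/2)=0.5025129148; c=2·atan2(√a, √(1-a))=1.575822177; dist=6371·c=10039.563 ≈ 10039.6 km; running total=10039.6 km
Leg 1 bearing: y=sinΔλ·cosφ2=0.56305082, x=cosφ1·sinφ2-sinφ1·cosφ2·cosΔλ=-0.82640699; θ=atan2(y, x)=145.7325° ≈ 145.7°
Leg 2: φ1=-0.5211728, φ2=-1.0780724, Δφ=-0.5568997, Δλ=-5.2900860 rad; a=sin²(Δφ/2)+cosφ1·cosφ2·sin²(Δλ/2)=0.1686527386; c=2·atan2(√a, √(1-a))=0.846385245; dist=6371·c=5392.320 ≈ 5392.3 km; running total=15431.9 km
Leg 2 bearing: y=sinΔλ·cosφ2=0.39626582, x=cosφ1·sinφ2-sinφ1·cosφ2·cosΔλ=-0.63545997; θ=atan2(y, x)=148.0528° ≈ 148.1°
Leg 3: φ1=-1.0780724, φ2=-0.5508311, Δφ=0.5272413, Δλ=3.0008214 rad; a=sin²(Δφ/2)+cosφ1·cosφ2·sin²(Δλ/2)=0.4689691944; c=2·atan2(√a, √(1-a))=1.508694807; dist=6371·c=9611.895 ≈ 9611.9 km; running total=25043.8 km
Leg 3 bearing: y=sinΔλ·cosφ2=0.11955400, x=cosφ1·sinφ2-sinφ1·cosφ2·cosΔλ=-0.99088607; θ=atan2(y, x)=173.1203° ≈ 173.1°
Leg 4: φ1=-0.5508311, φ2=1.0987162, Δφ=1.6495473, Δλ=-2.0660998 rad; a=sin²(Δφ/2)+cosφ1·cosφ2·sin²(Δλ/2)=0.8251586132; c=2·atan2(√a, √(1-a))=2.278798277; dist=6371·c=14518.224 ≈ 14518.2 km; running total=39562.0 km
Leg 4 bearing: y=sinΔλ·cosφ2=-0.40009130, x=cosφ1·sinφ2-sinφ1·cosφ2·cosΔλ=0.64576656; θ=atan2(y, x)=-31.7807° <0 so +360° → 328.2193° ≈ 328.2°

Leg 1: dist=10039.6 km, bearing=145.7°
Leg 2: dist=5392.3 km, bearing=148.1°
Leg 3: dist=9611.9 km, bearing=173.1°
Leg 4: dist=14518.2 km, bearing=328.2°
Total: 39562.0 km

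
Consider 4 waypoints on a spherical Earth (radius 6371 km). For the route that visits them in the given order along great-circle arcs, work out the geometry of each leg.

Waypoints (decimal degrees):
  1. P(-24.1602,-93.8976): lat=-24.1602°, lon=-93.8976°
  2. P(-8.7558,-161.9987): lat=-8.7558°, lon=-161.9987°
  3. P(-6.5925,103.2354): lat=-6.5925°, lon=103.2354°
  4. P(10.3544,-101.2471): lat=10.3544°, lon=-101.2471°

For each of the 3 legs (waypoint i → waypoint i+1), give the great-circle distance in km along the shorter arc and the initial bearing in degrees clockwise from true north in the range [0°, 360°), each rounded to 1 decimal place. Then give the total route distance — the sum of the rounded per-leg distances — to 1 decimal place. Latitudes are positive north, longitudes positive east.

Leg 1: dist=7395.2 km, bearing=270.7°
Leg 2: dist=10416.2 km, bearing=262.7°
Leg 3: dist=17291.1 km, bearing=79.5°
Total: 35102.5 km

Leg 1: φ1=-0.4216750, φ2=-0.1528175, Δφ=0.2688575, Δλ=-1.1885884 rad; a=sin²(Δφ/2)+cosφ1·cosφ2·sin²(Δλ/2)=0.3006814262; c=2·atan2(√a, √(1-a))=1.160765993; dist=6371·c=7395.240 ≈ 7395.2 km; running total=7395.2 km
Leg 1 bearing: y=sinΔλ·cosφ2=-0.91703043, x=cosφ1·sinφ2-sinφ1·cosφ2·cosΔλ=0.01198426; θ=atan2(y, x)=-89.2513° <0 so +360° → 270.7487° ≈ 270.7°
Leg 2: φ1=-0.1528175, φ2=-0.1150608, Δφ=0.0377567, Δλ=4.6292083 rad; a=sin²(Δφ/2)+cosφ1·cosφ2·sin²(Δλ/2)=0.5320485966; c=2·atan2(√a, √(1-a))=1.634937491; dist=6371·c=10416.187 ≈ 10416.2 km; running total=17811.4 km
Leg 2 bearing: y=sinΔλ·cosφ2=-0.98995315, x=cosφ1·sinφ2-sinφ1·cosφ2·cosΔλ=-0.12603299; θ=atan2(y, x)=-97.2554° <0 so +360° → 262.7446° ≈ 262.7°
Leg 3: φ1=-0.1150608, φ2=0.1807184, Δφ=0.2957792, Δλ=-3.5688929 rad; a=sin²(Δφ/2)+cosφ1·cosφ2·sin²(Δλ/2)=0.9549911380; c=2·atan2(√a, √(1-a))=2.714037642; dist=6371·c=17291.134 ≈ 17291.1 km; running total=35102.5 km
Leg 3 bearing: y=sinΔλ·cosφ2=0.40766647, x=cosφ1·sinφ2-sinφ1·cosφ2·cosΔλ=0.07576482; θ=atan2(y, x)=79.4717° ≈ 79.5°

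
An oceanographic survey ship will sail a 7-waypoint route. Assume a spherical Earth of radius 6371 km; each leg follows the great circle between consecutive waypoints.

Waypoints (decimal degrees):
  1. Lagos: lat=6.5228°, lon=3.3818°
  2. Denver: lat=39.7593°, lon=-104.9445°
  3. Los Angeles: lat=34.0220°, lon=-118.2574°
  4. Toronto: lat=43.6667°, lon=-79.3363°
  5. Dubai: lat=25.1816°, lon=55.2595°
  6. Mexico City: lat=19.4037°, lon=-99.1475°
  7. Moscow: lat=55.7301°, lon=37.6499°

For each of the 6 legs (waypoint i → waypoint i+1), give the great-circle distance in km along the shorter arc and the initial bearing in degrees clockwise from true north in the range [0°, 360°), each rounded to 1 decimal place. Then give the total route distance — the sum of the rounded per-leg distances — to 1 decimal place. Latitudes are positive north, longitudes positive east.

Leg 1: φ1=0.1138443, φ2=0.6939307, Δφ=0.5800864, Δλ=-1.8906506 rad; a=sin²(Δφ/2)+cosφ1·cosφ2·sin²(Δλ/2)=0.5837473628; c=2·atan2(√a, √(1-a))=1.739084271; dist=6371·c=11079.706 ≈ 11079.7 km; running total=11079.7 km
Leg 1 bearing: y=sinΔλ·cosφ2=-0.72974860, x=cosφ1·sinφ2-sinφ1·cosφ2·cosΔλ=0.66288197; θ=atan2(y, x)=-47.7489° <0 so +360° → 312.2511° ≈ 312.3°
Leg 2: φ1=0.6939307, φ2=0.5937959, Δφ=-0.1001348, Δλ=-0.2323539 rad; a=sin²(Δφ/2)+cosφ1·cosφ2·sin²(Δλ/2)=0.0110656663; c=2·atan2(√a, √(1-a))=0.210776899; dist=6371·c=1342.860 ≈ 1342.9 km; running total=12422.6 km
Leg 2 bearing: y=sinΔλ·cosφ2=-0.19085206, x=cosφ1·sinφ2-sinφ1·cosφ2·cosΔλ=-0.08572257; θ=atan2(y, x)=-114.1876° <0 so +360° → 245.8124° ≈ 245.8°
Leg 3: φ1=0.5937959, φ2=0.7621277, Δφ=0.1683318, Δλ=0.6793013 rad; a=sin²(Δφ/2)+cosφ1·cosφ2·sin²(Δλ/2)=0.0736130590; c=2·atan2(√a, √(1-a))=0.549522741; dist=6371·c=3501.009 ≈ 3501.0 km; running total=15923.6 km
Leg 3 bearing: y=sinΔλ·cosφ2=0.45445602, x=cosφ1·sinφ2-sinφ1·cosφ2·cosΔλ=0.25738382; θ=atan2(y, x)=60.4747° ≈ 60.5°
Leg 4: φ1=0.7621277, φ2=0.4395018, Δφ=-0.3226259, Δλ=2.3491399 rad; a=sin²(Δφ/2)+cosφ1·cosφ2·sin²(Δλ/2)=0.5829135352; c=2·atan2(√a, √(1-a))=1.737392961; dist=6371·c=11068.931 ≈ 11068.9 km; running total=26992.5 km
Leg 4 bearing: y=sinΔλ·cosφ2=0.64440433, x=cosφ1·sinφ2-sinφ1·cosφ2·cosΔλ=0.74648807; θ=atan2(y, x)=40.8023° ≈ 40.8°
Leg 5: φ1=0.4395018, φ2=0.3386585, Δφ=-0.1008434, Δλ=-2.6949105 rad; a=sin²(Δφ/2)+cosφ1·cosφ2·sin²(Δλ/2)=0.8142295549; c=2·atan2(√a, √(1-a))=2.250366970; dist=6371·c=14337.088 ≈ 14337.1 km; running total=41329.6 km
Leg 5 bearing: y=sinΔλ·cosφ2=-0.40743987, x=cosφ1·sinφ2-sinφ1·cosφ2·cosΔλ=0.66259482; θ=atan2(y, x)=-31.5880° <0 so +360° → 328.4120° ≈ 328.4°
Leg 6: φ1=0.3386585, φ2=0.9726737, Δφ=0.6340153, Δλ=2.3875650 rad; a=sin²(Δφ/2)+cosφ1·cosφ2·sin²(Δλ/2)=0.5562994760; c=2·atan2(√a, √(1-a))=1.683634578; dist=6371·c=10726.436 ≈ 10726.4 km; running total=52056.0 km
Leg 6 bearing: y=sinΔλ·cosφ2=0.38548162, x=cosφ1·sinφ2-sinφ1·cosφ2·cosΔλ=0.91581952; θ=atan2(y, x)=22.8269° ≈ 22.8°

Leg 1: dist=11079.7 km, bearing=312.3°
Leg 2: dist=1342.9 km, bearing=245.8°
Leg 3: dist=3501.0 km, bearing=60.5°
Leg 4: dist=11068.9 km, bearing=40.8°
Leg 5: dist=14337.1 km, bearing=328.4°
Leg 6: dist=10726.4 km, bearing=22.8°
Total: 52056.0 km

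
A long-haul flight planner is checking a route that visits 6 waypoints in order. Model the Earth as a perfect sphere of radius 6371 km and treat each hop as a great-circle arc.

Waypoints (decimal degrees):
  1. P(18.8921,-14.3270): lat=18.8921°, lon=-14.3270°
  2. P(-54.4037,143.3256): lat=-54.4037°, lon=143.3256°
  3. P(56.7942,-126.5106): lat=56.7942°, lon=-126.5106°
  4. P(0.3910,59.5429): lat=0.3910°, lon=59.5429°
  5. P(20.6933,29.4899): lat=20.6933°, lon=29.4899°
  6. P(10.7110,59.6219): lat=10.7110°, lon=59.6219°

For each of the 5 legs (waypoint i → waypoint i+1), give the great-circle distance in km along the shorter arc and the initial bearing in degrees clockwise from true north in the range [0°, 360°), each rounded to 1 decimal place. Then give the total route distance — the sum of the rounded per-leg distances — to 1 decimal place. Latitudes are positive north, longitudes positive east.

Leg 1: dist=15633.0 km, bearing=159.6°
Leg 2: dist=14782.6 km, bearing=48.4°
Leg 3: dist=13633.3 km, bearing=352.8°
Leg 4: dist=3969.3 km, bearing=306.6°
Leg 5: dist=3403.7 km, bearing=104.4°
Total: 51421.9 km

Leg 1: φ1=0.3297293, φ2=-0.9495237, Δφ=-1.2792530, Δλ=2.7515569 rad; a=sin²(Δφ/2)+cosφ1·cosφ2·sin²(Δλ/2)=0.8863183998; c=2·atan2(√a, √(1-a))=2.453780478; dist=6371·c=15633.035 ≈ 15633.0 km; running total=15633.0 km
Leg 1 bearing: y=sinΔλ·cosφ2=0.22131567, x=cosφ1·sinφ2-sinφ1·cosφ2·cosΔλ=-0.59502248; θ=atan2(y, x)=159.5976° ≈ 159.6°
Leg 2: φ1=-0.9495237, φ2=0.9912458, Δφ=1.9407695, Δλ=-4.7095301 rad; a=sin²(Δφ/2)+cosφ1·cosφ2·sin²(Δλ/2)=0.8406356961; c=2·atan2(√a, √(1-a))=2.320294362; dist=6371·c=14782.595 ≈ 14782.6 km; running total=30415.6 km
Leg 2 bearing: y=sinΔλ·cosφ2=0.54764569, x=cosφ1·sinφ2-sinφ1·cosφ2·cosΔλ=0.48575044; θ=atan2(y, x)=48.4276° ≈ 48.4°
Leg 3: φ1=0.9912458, φ2=0.0068242, Δφ=-0.9844215, Δλ=3.2472462 rad; a=sin²(Δφ/2)+cosφ1·cosφ2·sin²(Δλ/2)=0.7694358133; c=2·atan2(√a, √(1-a))=2.139893368; dist=6371·c=13633.261 ≈ 13633.3 km; running total=44048.9 km
Leg 3 bearing: y=sinΔλ·cosφ2=-0.10545460, x=cosφ1·sinφ2-sinφ1·cosφ2·cosΔλ=0.83576115; θ=atan2(y, x)=-7.1915° <0 so +360° → 352.8085° ≈ 352.8°
Leg 4: φ1=0.0068242, φ2=0.3611662, Δφ=0.3543420, Δλ=-0.5245238 rad; a=sin²(Δφ/2)+cosφ1·cosφ2·sin²(Δλ/2)=0.0939431789; c=2·atan2(√a, √(1-a))=0.623030933; dist=6371·c=3969.330 ≈ 3969.3 km; running total=48018.2 km
Leg 4 bearing: y=sinΔλ·cosφ2=-0.46849189, x=cosφ1·sinφ2-sinφ1·cosφ2·cosΔλ=0.34783154; θ=atan2(y, x)=-53.4080° <0 so +360° → 306.5920° ≈ 306.6°
Leg 5: φ1=0.3611662, φ2=0.1869422, Δφ=-0.1742240, Δλ=0.5259026 rad; a=sin²(Δφ/2)+cosφ1·cosφ2·sin²(Δλ/2)=0.0696736158; c=2·atan2(√a, √(1-a))=0.534246072; dist=6371·c=3403.682 ≈ 3403.7 km; running total=51421.9 km
Leg 5 bearing: y=sinΔλ·cosφ2=0.49324768, x=cosφ1·sinφ2-sinφ1·cosφ2·cosΔλ=-0.12642603; θ=atan2(y, x)=104.3762° ≈ 104.4°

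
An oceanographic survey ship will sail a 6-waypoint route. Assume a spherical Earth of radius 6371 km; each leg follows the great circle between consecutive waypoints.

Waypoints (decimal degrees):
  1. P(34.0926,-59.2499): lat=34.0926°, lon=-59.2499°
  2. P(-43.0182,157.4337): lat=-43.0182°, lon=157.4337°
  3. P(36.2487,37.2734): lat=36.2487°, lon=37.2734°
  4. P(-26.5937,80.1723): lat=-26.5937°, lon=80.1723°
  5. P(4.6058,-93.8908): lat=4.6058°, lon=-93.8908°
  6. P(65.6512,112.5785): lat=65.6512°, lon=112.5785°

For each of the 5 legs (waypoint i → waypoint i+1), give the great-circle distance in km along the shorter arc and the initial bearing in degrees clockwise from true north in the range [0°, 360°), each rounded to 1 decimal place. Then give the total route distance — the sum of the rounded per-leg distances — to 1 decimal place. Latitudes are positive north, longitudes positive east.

Leg 1: dist=16704.1 km, bearing=241.6°
Leg 2: dist=14944.4 km, bearing=282.6°
Leg 3: dist=8308.2 km, bearing=140.9°
Leg 4: dist=17490.0 km, bearing=195.5°
Leg 5: dist=11913.5 km, bearing=348.9°
Total: 69360.2 km

Leg 1: φ1=0.5950281, φ2=-0.7508092, Δφ=-1.3458373, Δλ=3.7818423 rad; a=sin²(Δφ/2)+cosφ1·cosφ2·sin²(Δλ/2)=0.9339868042; c=2·atan2(√a, √(1-a))=2.621903535; dist=6371·c=16704.147 ≈ 16704.1 km; running total=16704.1 km
Leg 1 bearing: y=sinΔλ·cosφ2=-0.43677806, x=cosφ1·sinφ2-sinφ1·cosφ2·cosΔλ=-0.23631915; θ=atan2(y, x)=-118.4156° <0 so +360° → 241.5844° ≈ 241.6°
Leg 2: φ1=-0.7508092, φ2=0.6326592, Δφ=1.3834684, Δλ=-2.0971929 rad; a=sin²(Δφ/2)+cosφ1·cosφ2·sin²(Δλ/2)=0.8498201093; c=2·atan2(√a, √(1-a))=2.345690153; dist=6371·c=14944.392 ≈ 14944.4 km; running total=31648.5 km
Leg 2 bearing: y=sinΔλ·cosφ2=-0.69728226, x=cosφ1·sinφ2-sinφ1·cosφ2·cosΔλ=0.15588782; θ=atan2(y, x)=-77.3979° <0 so +360° → 282.6021° ≈ 282.6°
Leg 3: φ1=0.6326592, φ2=-0.4641476, Δφ=-1.0968068, Δλ=0.7487271 rad; a=sin²(Δφ/2)+cosφ1·cosφ2·sin²(Δλ/2)=0.3682121598; c=2·atan2(√a, √(1-a))=1.304069235; dist=6371·c=8308.225 ≈ 8308.2 km; running total=39956.7 km
Leg 3 bearing: y=sinΔλ·cosφ2=0.60869038, x=cosφ1·sinφ2-sinφ1·cosφ2·cosΔλ=-0.74834743; θ=atan2(y, x)=140.8758° ≈ 140.9°
Leg 4: φ1=-0.4641476, φ2=0.0803864, Δφ=0.5445340, Δλ=-3.0379742 rad; a=sin²(Δφ/2)+cosφ1·cosφ2·sin²(Δλ/2)=0.9612411460; c=2·atan2(√a, √(1-a))=2.745258350; dist=6371·c=17490.041 ≈ 17490.0 km; running total=57446.7 km
Leg 4 bearing: y=sinΔλ·cosφ2=-0.10309912, x=cosφ1·sinφ2-sinφ1·cosφ2·cosΔλ=-0.37201746; θ=atan2(y, x)=-164.5101° <0 so +360° → 195.4899° ≈ 195.5°
Leg 5: φ1=0.0803864, φ2=1.1458296, Δφ=1.0654432, Δλ=3.6035691 rad; a=sin²(Δφ/2)+cosφ1·cosφ2·sin²(Δλ/2)=0.6473611250; c=2·atan2(√a, √(1-a))=1.869961172; dist=6371·c=11913.523 ≈ 11913.5 km; running total=69360.2 km
Leg 5 bearing: y=sinΔλ·cosφ2=-0.18376538, x=cosφ1·sinφ2-sinφ1·cosφ2·cosΔλ=0.93774681; θ=atan2(y, x)=-11.0875° <0 so +360° → 348.9125° ≈ 348.9°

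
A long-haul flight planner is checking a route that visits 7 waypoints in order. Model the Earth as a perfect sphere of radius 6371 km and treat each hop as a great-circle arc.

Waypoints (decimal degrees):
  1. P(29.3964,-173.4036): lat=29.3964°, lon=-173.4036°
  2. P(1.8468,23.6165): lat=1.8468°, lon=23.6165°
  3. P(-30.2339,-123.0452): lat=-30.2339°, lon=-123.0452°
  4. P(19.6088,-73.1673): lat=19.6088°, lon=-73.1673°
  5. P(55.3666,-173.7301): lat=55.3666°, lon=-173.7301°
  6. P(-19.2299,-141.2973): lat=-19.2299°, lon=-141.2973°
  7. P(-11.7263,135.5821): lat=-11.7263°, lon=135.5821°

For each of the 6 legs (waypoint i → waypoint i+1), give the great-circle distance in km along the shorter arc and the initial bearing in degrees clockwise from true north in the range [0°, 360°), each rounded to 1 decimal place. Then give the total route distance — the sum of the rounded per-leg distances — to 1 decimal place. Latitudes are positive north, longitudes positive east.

Leg 1: dist=16097.6 km, bearing=329.5°
Leg 2: dist=15292.9 km, bearing=224.7°
Leg 3: dist=7692.1 km, bearing=50.4°
Leg 4: dist=8867.5 km, bearing=325.4°
Leg 5: dist=8842.1 km, bearing=149.0°
Leg 6: dist=8869.5 km, bearing=261.0°
Total: 65661.7 km

Leg 1: φ1=0.5130640, φ2=0.0322327, Δφ=-0.4808312, Δλ=3.4386494 rad; a=sin²(Δφ/2)+cosφ1·cosφ2·sin²(Δλ/2)=0.9084172972; c=2·atan2(√a, √(1-a))=2.526698644; dist=6371·c=16097.597 ≈ 16097.6 km; running total=16097.6 km
Leg 1 bearing: y=sinΔλ·cosφ2=-0.29255513, x=cosφ1·sinφ2-sinφ1·cosφ2·cosΔλ=0.49718482; θ=atan2(y, x)=-30.4735° <0 so +360° → 329.5265° ≈ 329.5°
Leg 2: φ1=0.0322327, φ2=-0.5276811, Δφ=-0.5599138, Δλ=-2.5597296 rad; a=sin²(Δφ/2)+cosφ1·cosφ2·sin²(Δλ/2)=0.8688267885; c=2·atan2(√a, √(1-a))=2.400384797; dist=6371·c=15292.852 ≈ 15292.9 km; running total=31390.5 km
Leg 2 bearing: y=sinΔλ·cosφ2=-0.47482571, x=cosφ1·sinφ2-sinφ1·cosφ2·cosΔλ=-0.48000807; θ=atan2(y, x)=-135.3110° <0 so +360° → 224.6890° ≈ 224.7°
Leg 3: φ1=-0.5276811, φ2=0.3422381, Δφ=0.8699192, Δλ=0.8705336 rad; a=sin²(Δφ/2)+cosφ1·cosφ2·sin²(Δλ/2)=0.3222546266; c=2·atan2(√a, √(1-a))=1.207357269; dist=6371·c=7692.073 ≈ 7692.1 km; running total=39082.6 km
Leg 3 bearing: y=sinΔλ·cosφ2=0.72032639, x=cosφ1·sinφ2-sinφ1·cosφ2·cosΔλ=0.59561415; θ=atan2(y, x)=50.4138° ≈ 50.4°
Leg 4: φ1=0.3422381, φ2=0.9663295, Δφ=0.6240913, Δλ=-1.7551520 rad; a=sin²(Δφ/2)+cosφ1·cosφ2·sin²(Δλ/2)=0.4110044595; c=2·atan2(√a, √(1-a))=1.391851772; dist=6371·c=8867.488 ≈ 8867.5 km; running total=47950.1 km
Leg 4 bearing: y=sinΔλ·cosφ2=-0.55869300, x=cosφ1·sinφ2-sinφ1·cosφ2·cosΔλ=0.81005018; θ=atan2(y, x)=-34.5941° <0 so +360° → 325.4059° ≈ 325.4°
Leg 5: φ1=0.9663295, φ2=-0.3356251, Δφ=-1.3019545, Δλ=0.5660591 rad; a=sin²(Δφ/2)+cosφ1·cosφ2·sin²(Δλ/2)=0.4090427145; c=2·atan2(√a, √(1-a))=1.387863166; dist=6371·c=8842.076 ≈ 8842.1 km; running total=56792.2 km
Leg 5 bearing: y=sinΔλ·cosφ2=0.50638644, x=cosφ1·sinφ2-sinφ1·cosφ2·cosΔλ=-0.84289968; θ=atan2(y, x)=149.0039° ≈ 149.0°
Leg 6: φ1=-0.3356251, φ2=-0.2046625, Δφ=0.1309625, Δλ=4.8324572 rad; a=sin²(Δφ/2)+cosφ1·cosφ2·sin²(Δλ/2)=0.4111628482; c=2·atan2(√a, √(1-a))=1.392173680; dist=6371·c=8869.539 ≈ 8869.5 km; running total=65661.7 km
Leg 6 bearing: y=sinΔλ·cosφ2=-0.97208035, x=cosφ1·sinφ2-sinφ1·cosφ2·cosΔλ=-0.15326980; θ=atan2(y, x)=-98.9602° <0 so +360° → 261.0398° ≈ 261.0°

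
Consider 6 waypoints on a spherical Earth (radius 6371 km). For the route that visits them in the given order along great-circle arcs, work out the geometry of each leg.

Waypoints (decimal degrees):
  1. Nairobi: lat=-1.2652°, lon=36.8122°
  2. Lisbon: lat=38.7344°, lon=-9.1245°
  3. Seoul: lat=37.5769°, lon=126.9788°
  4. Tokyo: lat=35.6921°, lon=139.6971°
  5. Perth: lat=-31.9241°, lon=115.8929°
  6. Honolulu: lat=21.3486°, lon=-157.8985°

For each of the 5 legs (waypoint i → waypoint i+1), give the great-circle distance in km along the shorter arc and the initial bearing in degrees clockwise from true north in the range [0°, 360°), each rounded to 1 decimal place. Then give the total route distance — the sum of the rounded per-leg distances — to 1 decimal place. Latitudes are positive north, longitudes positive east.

Leg 1: dist=6459.6 km, bearing=318.7°
Leg 2: dist=10415.0 km, bearing=33.4°
Leg 3: dist=1153.1 km, bearing=96.6°
Leg 4: dist=7917.7 km, bearing=201.2°
Leg 5: dist=10903.9 km, bearing=69.8°
Total: 36849.3 km

Leg 1: φ1=-0.0220819, φ2=0.6760428, Δφ=0.6981247, Δλ=-0.8017467 rad; a=sin²(Δφ/2)+cosφ1·cosφ2·sin²(Δλ/2)=0.2357283917; c=2·atan2(√a, √(1-a))=1.013912751; dist=6371·c=6459.638 ≈ 6459.6 km; running total=6459.6 km
Leg 1 bearing: y=sinΔλ·cosφ2=-0.56052552, x=cosφ1·sinφ2-sinφ1·cosφ2·cosΔλ=0.63753683; θ=atan2(y, x)=-41.3221° <0 so +360° → 318.6779° ≈ 318.7°
Leg 2: φ1=0.6760428, φ2=0.6558406, Δφ=-0.0202022, Δλ=2.3754507 rad; a=sin²(Δφ/2)+cosφ1·cosφ2·sin²(Δλ/2)=0.5319549912; c=2·atan2(√a, √(1-a))=1.634749896; dist=6371·c=10414.992 ≈ 10415.0 km; running total=16874.6 km
Leg 2 bearing: y=sinΔλ·cosφ2=0.54951272, x=cosφ1·sinφ2-sinφ1·cosφ2·cosΔλ=0.83303738; θ=atan2(y, x)=33.4108° ≈ 33.4°
Leg 3: φ1=0.6558406, φ2=0.6229447, Δφ=-0.0328960, Δλ=0.2219762 rad; a=sin²(Δφ/2)+cosφ1·cosφ2·sin²(Δλ/2)=0.0081669522; c=2·atan2(√a, √(1-a))=0.180989310; dist=6371·c=1153.083 ≈ 1153.1 km; running total=18027.7 km
Leg 3 bearing: y=sinΔλ·cosφ2=0.17880421, x=cosφ1·sinφ2-sinφ1·cosφ2·cosΔλ=-0.02073802; θ=atan2(y, x)=96.6157° ≈ 96.6°
Leg 4: φ1=0.6229447, φ2=-0.5571807, Δφ=-1.1801253, Δλ=-0.4154617 rad; a=sin²(Δφ/2)+cosφ1·cosφ2·sin²(Δλ/2)=0.3389158761; c=2·atan2(√a, √(1-a))=1.242777365; dist=6371·c=7917.735 ≈ 7917.7 km; running total=25945.4 km
Leg 4 bearing: y=sinΔλ·cosφ2=-0.34256573, x=cosφ1·sinφ2-sinφ1·cosφ2·cosΔλ=-0.88252838; θ=atan2(y, x)=-158.7856° <0 so +360° → 201.2144° ≈ 201.2°
Leg 5: φ1=-0.5571807, φ2=0.3726034, Δφ=0.9297840, Δλ=-4.7785614 rad; a=sin²(Δφ/2)+cosφ1·cosφ2·sin²(Δλ/2)=0.5701157928; c=2·atan2(√a, √(1-a))=1.711491634; dist=6371·c=10903.913 ≈ 10903.9 km; running total=36849.3 km
Leg 5 bearing: y=sinΔλ·cosφ2=0.92934435, x=cosφ1·sinφ2-sinφ1·cosφ2·cosΔλ=0.34154674; θ=atan2(y, x)=69.8209° ≈ 69.8°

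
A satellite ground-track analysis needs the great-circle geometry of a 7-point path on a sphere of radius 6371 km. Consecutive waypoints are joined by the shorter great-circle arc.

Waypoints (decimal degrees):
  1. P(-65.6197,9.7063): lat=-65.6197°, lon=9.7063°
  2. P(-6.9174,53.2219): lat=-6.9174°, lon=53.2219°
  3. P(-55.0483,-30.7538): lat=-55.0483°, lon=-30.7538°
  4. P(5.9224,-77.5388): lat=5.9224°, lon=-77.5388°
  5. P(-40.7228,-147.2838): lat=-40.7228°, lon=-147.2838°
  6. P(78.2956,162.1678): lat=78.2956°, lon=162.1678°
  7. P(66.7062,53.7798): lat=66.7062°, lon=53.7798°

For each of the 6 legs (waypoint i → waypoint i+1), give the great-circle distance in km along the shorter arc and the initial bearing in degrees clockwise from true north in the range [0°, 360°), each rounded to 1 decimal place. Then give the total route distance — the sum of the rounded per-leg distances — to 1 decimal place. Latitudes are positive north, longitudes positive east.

Leg 1: dist=7337.9 km, bearing=48.4°
Leg 2: dist=8994.1 km, bearing=215.2°
Leg 3: dist=8028.8 km, bearing=310.4°
Leg 4: dist=8765.9 km, bearing=226.4°
Leg 5: dist=13650.4 km, bearing=349.3°
Leg 6: dist=3231.7 km, bearing=309.4°
Total: 50008.8 km

Leg 1: φ1=-1.1452798, φ2=-0.1207314, Δφ=1.0245484, Δλ=0.7594905 rad; a=sin²(Δφ/2)+cosφ1·cosφ2·sin²(Δλ/2)=0.2965649384; c=2·atan2(√a, √(1-a))=1.151771189; dist=6371·c=7337.934 ≈ 7337.9 km; running total=7337.9 km
Leg 1 bearing: y=sinΔλ·cosφ2=0.68353995, x=cosφ1·sinφ2-sinφ1·cosφ2·cosΔλ=0.60599492; θ=atan2(y, x)=48.4413° ≈ 48.4°
Leg 2: φ1=-0.1207314, φ2=-0.9607741, Δφ=-0.8400427, Δλ=-1.4656525 rad; a=sin²(Δφ/2)+cosφ1·cosφ2·sin²(Δλ/2)=0.4207988335; c=2·atan2(√a, √(1-a))=1.411723981; dist=6371·c=8994.093 ≈ 8994.1 km; running total=16332.0 km
Leg 2 bearing: y=sinΔλ·cosφ2=-0.56972192, x=cosφ1·sinφ2-sinφ1·cosφ2·cosΔλ=-0.80642770; θ=atan2(y, x)=-144.7597° <0 so +360° → 215.2403° ≈ 215.2°
Leg 3: φ1=-0.9607741, φ2=0.1033654, Δφ=1.0641395, Δλ=-0.8165523 rad; a=sin²(Δφ/2)+cosφ1·cosφ2·sin²(Δλ/2)=0.3471941594; c=2·atan2(√a, √(1-a))=1.260215547; dist=6371·c=8028.833 ≈ 8028.8 km; running total=24360.8 km
Leg 3 bearing: y=sinΔλ·cosφ2=-0.72489951, x=cosφ1·sinφ2-sinφ1·cosφ2·cosΔλ=0.61735095; θ=atan2(y, x)=-49.5811° <0 so +360° → 310.4189° ≈ 310.4°
Leg 4: φ1=0.1033654, φ2=-0.7107469, Δφ=-0.8141123, Δλ=-1.2172799 rad; a=sin²(Δφ/2)+cosφ1·cosφ2·sin²(Δλ/2)=0.4031702670; c=2·atan2(√a, √(1-a))=1.375905463; dist=6371·c=8765.894 ≈ 8765.9 km; running total=33126.7 km
Leg 4 bearing: y=sinΔλ·cosφ2=-0.71100866, x=cosφ1·sinφ2-sinφ1·cosφ2·cosΔλ=-0.67599016; θ=atan2(y, x)=-133.5537° <0 so +360° → 226.4463° ≈ 226.4°
Leg 5: φ1=-0.7107469, φ2=1.3665160, Δφ=2.0772630, Δλ=5.4009493 rad; a=sin²(Δφ/2)+cosφ1·cosφ2·sin²(Δλ/2)=0.7705708220; c=2·atan2(√a, √(1-a))=2.142590439; dist=6371·c=13650.444 ≈ 13650.4 km; running total=46777.1 km
Leg 5 bearing: y=sinΔλ·cosφ2=-0.15664263, x=cosφ1·sinφ2-sinφ1·cosφ2·cosΔλ=0.82621354; θ=atan2(y, x)=-10.7353° <0 so +360° → 349.2647° ≈ 349.3°
Leg 6: φ1=1.3665160, φ2=1.1642428, Δφ=-0.2022732, Δλ=-1.8917275 rad; a=sin²(Δφ/2)+cosφ1·cosφ2·sin²(Δλ/2)=0.0629572742; c=2·atan2(√a, √(1-a))=0.507246380; dist=6371·c=3231.667 ≈ 3231.7 km; running total=50008.8 km
Leg 6 bearing: y=sinΔλ·cosφ2=-0.37525547, x=cosφ1·sinφ2-sinφ1·cosφ2·cosΔλ=0.30847684; θ=atan2(y, x)=-50.5783° <0 so +360° → 309.4217° ≈ 309.4°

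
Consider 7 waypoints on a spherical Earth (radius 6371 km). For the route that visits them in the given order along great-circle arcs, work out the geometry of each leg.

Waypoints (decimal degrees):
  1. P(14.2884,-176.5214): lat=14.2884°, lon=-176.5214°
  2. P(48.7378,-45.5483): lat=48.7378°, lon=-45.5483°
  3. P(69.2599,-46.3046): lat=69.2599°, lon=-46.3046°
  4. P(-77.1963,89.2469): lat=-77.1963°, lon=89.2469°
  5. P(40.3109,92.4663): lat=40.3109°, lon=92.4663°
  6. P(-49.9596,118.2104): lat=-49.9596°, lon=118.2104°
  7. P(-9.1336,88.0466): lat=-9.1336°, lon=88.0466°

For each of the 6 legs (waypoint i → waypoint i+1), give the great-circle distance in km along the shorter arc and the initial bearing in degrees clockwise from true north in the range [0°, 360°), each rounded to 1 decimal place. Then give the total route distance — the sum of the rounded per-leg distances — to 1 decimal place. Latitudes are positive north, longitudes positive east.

Leg 1: dist=11509.3 km, bearing=30.8°
Leg 2: dist=2282.3 km, bearing=359.2°
Leg 3: dist=18398.2 km, bearing=141.8°
Leg 4: dist=13068.1 km, bearing=2.8°
Leg 5: dist=10348.0 km, bearing=163.7°
Leg 6: dist=5324.0 km, bearing=318.0°
Total: 60929.9 km

Leg 1: φ1=0.2493796, φ2=0.8506351, Δφ=0.6012555, Δλ=2.2859118 rad; a=sin²(Δφ/2)+cosφ1·cosφ2·sin²(Δλ/2)=0.6167711381; c=2·atan2(√a, √(1-a))=1.806515443; dist=6371·c=11509.310 ≈ 11509.3 km; running total=11509.3 km
Leg 1 bearing: y=sinΔλ·cosφ2=0.49793850, x=cosφ1·sinφ2-sinφ1·cosφ2·cosΔλ=0.83517379; θ=atan2(y, x)=30.8038° ≈ 30.8°
Leg 2: φ1=0.8506351, φ2=1.2088133, Δφ=0.3581782, Δλ=-0.0131999 rad; a=sin²(Δφ/2)+cosφ1·cosφ2·sin²(Δλ/2)=0.0317416540; c=2·atan2(√a, √(1-a))=0.358236248; dist=6371·c=2282.323 ≈ 2282.3 km; running total=13791.6 km
Leg 2 bearing: y=sinΔλ·cosφ2=-0.00467435, x=cosφ1·sinφ2-sinφ1·cosφ2·cosΔλ=0.35059184; θ=atan2(y, x)=-0.7639° <0 so +360° → 359.2361° ≈ 359.2°
Leg 3: φ1=1.2088133, φ2=-1.3473296, Δφ=-2.5561429, Δλ=2.3658200 rad; a=sin²(Δφ/2)+cosφ1·cosφ2·sin²(Δλ/2)=0.9839837521; c=2·atan2(√a, √(1-a))=2.887801459; dist=6371·c=18398.183 ≈ 18398.2 km; running total=32189.8 km
Leg 3 bearing: y=sinΔλ·cosφ2=0.15518739, x=cosφ1·sinφ2-sinφ1·cosφ2·cosΔλ=-0.19737220; θ=atan2(y, x)=141.8232° ≈ 141.8°
Leg 4: φ1=-1.3473296, φ2=0.7035579, Δφ=2.0508875, Δλ=0.0561891 rad; a=sin²(Δφ/2)+cosφ1·cosφ2·sin²(Δλ/2)=0.7310633859; c=2·atan2(√a, √(1-a))=2.051188247; dist=6371·c=13068.120 ≈ 13068.1 km; running total=45257.9 km
Leg 4 bearing: y=sinΔλ·cosφ2=0.04282421, x=cosφ1·sinφ2-sinφ1·cosφ2·cosΔλ=0.88577928; θ=atan2(y, x)=2.7679° ≈ 2.8°
Leg 5: φ1=0.7035579, φ2=-0.8719595, Δφ=-1.5755174, Δλ=0.4493193 rad; a=sin²(Δφ/2)+cosφ1·cosφ2·sin²(Δλ/2)=0.5267066315; c=2·atan2(√a, √(1-a))=1.624235020; dist=6371·c=10348.001 ≈ 10348.0 km; running total=55605.9 km
Leg 5 bearing: y=sinΔλ·cosφ2=0.27943095, x=cosφ1·sinφ2-sinφ1·cosφ2·cosΔλ=-0.95867897; θ=atan2(y, x)=163.7499° ≈ 163.7°
Leg 6: φ1=-0.8719595, φ2=-0.1594114, Δφ=0.7125481, Δλ=-0.5264576 rad; a=sin²(Δφ/2)+cosφ1·cosφ2·sin²(Δλ/2)=0.1646542293; c=2·atan2(√a, √(1-a))=0.835655604; dist=6371·c=5323.962 ≈ 5324.0 km; running total=60929.9 km
Leg 6 bearing: y=sinΔλ·cosφ2=-0.49610287, x=cosφ1·sinφ2-sinφ1·cosφ2·cosΔλ=0.55141164; θ=atan2(y, x)=-41.9776° <0 so +360° → 318.0224° ≈ 318.0°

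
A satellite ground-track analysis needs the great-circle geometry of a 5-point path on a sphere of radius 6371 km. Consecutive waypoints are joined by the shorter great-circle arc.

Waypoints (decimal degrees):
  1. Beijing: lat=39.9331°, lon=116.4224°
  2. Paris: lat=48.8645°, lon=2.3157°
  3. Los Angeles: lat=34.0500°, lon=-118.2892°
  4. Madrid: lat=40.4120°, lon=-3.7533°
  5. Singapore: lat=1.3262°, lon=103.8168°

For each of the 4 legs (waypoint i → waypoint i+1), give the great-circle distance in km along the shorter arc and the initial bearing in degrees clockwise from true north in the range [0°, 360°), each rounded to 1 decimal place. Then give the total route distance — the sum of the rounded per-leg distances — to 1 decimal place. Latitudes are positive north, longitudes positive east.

Leg 1: dist=8216.6 km, bearing=321.3°
Leg 2: dist=9085.6 km, bearing=313.9°
Leg 3: dist=9362.9 km, bearing=44.1°
Leg 4: dist=11386.7 km, bearing=77.4°
Total: 38051.8 km

Leg 1: φ1=0.6969641, φ2=0.8528464, Δφ=0.1558823, Δλ=-1.9915376 rad; a=sin²(Δφ/2)+cosφ1·cosφ2·sin²(Δλ/2)=0.3612912521; c=2·atan2(√a, √(1-a))=1.289691275; dist=6371·c=8216.623 ≈ 8216.6 km; running total=8216.6 km
Leg 1 bearing: y=sinΔλ·cosφ2=-0.60046926, x=cosφ1·sinφ2-sinφ1·cosφ2·cosΔλ=0.74998413; θ=atan2(y, x)=-38.6823° <0 so +360° → 321.3177° ≈ 321.3°
Leg 2: φ1=0.8528464, φ2=0.5942846, Δφ=-0.2585618, Δλ=-2.1049526 rad; a=sin²(Δφ/2)+cosφ1·cosφ2·sin²(Δλ/2)=0.4278956318; c=2·atan2(√a, √(1-a))=1.426083023; dist=6371·c=9085.575 ≈ 9085.6 km; running total=17302.2 km
Leg 2 bearing: y=sinΔλ·cosφ2=-0.71313110, x=cosφ1·sinφ2-sinφ1·cosφ2·cosΔλ=0.68603780; θ=atan2(y, x)=-46.1093° <0 so +360° → 313.8907° ≈ 313.9°
Leg 3: φ1=0.5942846, φ2=0.7053225, Δφ=0.1110378, Δλ=1.9990286 rad; a=sin²(Δφ/2)+cosφ1·cosφ2·sin²(Δλ/2)=0.4494953579; c=2·atan2(√a, √(1-a))=1.469614485; dist=6371·c=9362.914 ≈ 9362.9 km; running total=26665.1 km
Leg 3 bearing: y=sinΔλ·cosφ2=0.69264886, x=cosφ1·sinφ2-sinφ1·cosφ2·cosΔλ=0.71416713; θ=atan2(y, x)=44.1237° ≈ 44.1°
Leg 4: φ1=0.7053225, φ2=0.0231466, Δφ=-0.6821759, Δλ=1.8774524 rad; a=sin²(Δφ/2)+cosφ1·cosφ2·sin²(Δλ/2)=0.6073903843; c=2·atan2(√a, √(1-a))=1.787263681; dist=6371·c=11386.657 ≈ 11386.7 km; running total=38051.8 km
Leg 4 bearing: y=sinΔλ·cosφ2=0.95309296, x=cosφ1·sinφ2-sinφ1·cosφ2·cosΔλ=0.21326752; θ=atan2(y, x)=77.3871° ≈ 77.4°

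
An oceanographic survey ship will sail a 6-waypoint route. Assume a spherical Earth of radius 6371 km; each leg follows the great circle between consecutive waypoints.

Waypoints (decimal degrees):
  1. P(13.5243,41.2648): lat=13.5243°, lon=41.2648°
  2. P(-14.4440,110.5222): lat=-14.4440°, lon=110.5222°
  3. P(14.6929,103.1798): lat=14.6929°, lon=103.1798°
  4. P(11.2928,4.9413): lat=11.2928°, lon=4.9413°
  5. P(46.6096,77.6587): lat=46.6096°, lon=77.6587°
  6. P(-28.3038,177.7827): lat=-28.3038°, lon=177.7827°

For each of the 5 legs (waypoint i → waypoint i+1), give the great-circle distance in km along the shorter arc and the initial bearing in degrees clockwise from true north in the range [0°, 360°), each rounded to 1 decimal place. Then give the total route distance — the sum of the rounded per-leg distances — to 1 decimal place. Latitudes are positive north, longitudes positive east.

Leg 1: dist=8231.8 km, bearing=109.6°
Leg 2: dist=3339.0 km, bearing=345.7°
Leg 3: dist=10557.8 km, bearing=283.1°
Leg 4: dist=7780.8 km, bearing=44.3°
Leg 5: dist=12987.5 km, bearing=103.8°
Total: 42896.9 km

Leg 1: φ1=0.2360436, φ2=-0.2520954, Δφ=-0.4881389, Δλ=1.2087697 rad; a=sin²(Δφ/2)+cosφ1·cosφ2·sin²(Δλ/2)=0.3624334041; c=2·atan2(√a, √(1-a))=1.292068089; dist=6371·c=8231.766 ≈ 8231.8 km; running total=8231.8 km
Leg 1 bearing: y=sinΔλ·cosφ2=0.90562166, x=cosφ1·sinφ2-sinφ1·cosφ2·cosΔλ=-0.32272454; θ=atan2(y, x)=109.6139° ≈ 109.6°
Leg 2: φ1=-0.2520954, φ2=0.2564395, Δφ=0.5085348, Δλ=-0.1281491 rad; a=sin²(Δφ/2)+cosφ1·cosφ2·sin²(Δλ/2)=0.0671110909; c=2·atan2(√a, √(1-a))=0.524093734; dist=6371·c=3339.001 ≈ 3339.0 km; running total=11570.8 km
Leg 2 bearing: y=sinΔλ·cosφ2=-0.12361948, x=cosφ1·sinφ2-sinφ1·cosφ2·cosΔλ=0.48491957; θ=atan2(y, x)=-14.3017° <0 so +360° → 345.6983° ≈ 345.7°
Leg 3: φ1=0.2564395, φ2=0.1970965, Δφ=-0.0593429, Δλ=-1.7145853 rad; a=sin²(Δφ/2)+cosφ1·cosφ2·sin²(Δλ/2)=0.5431282257; c=2·atan2(√a, √(1-a))=1.657160098; dist=6371·c=10557.767 ≈ 10557.8 km; running total=22128.6 km
Leg 3 bearing: y=sinΔλ·cosφ2=-0.97051924, x=cosφ1·sinφ2-sinφ1·cosφ2·cosΔλ=0.22506050; θ=atan2(y, x)=-76.9440° <0 so +360° → 283.0560° ≈ 283.1°
Leg 4: φ1=0.1970965, φ2=0.8134910, Δφ=0.6163944, Δλ=1.2691581 rad; a=sin²(Δφ/2)+cosφ1·cosφ2·sin²(Δλ/2)=0.3287808005; c=2·atan2(√a, √(1-a))=1.221285342; dist=6371·c=7780.809 ≈ 7780.8 km; running total=29909.4 km
Leg 4 bearing: y=sinΔλ·cosφ2=0.65594999, x=cosφ1·sinφ2-sinφ1·cosφ2·cosΔλ=0.67265560; θ=atan2(y, x)=44.2796° ≈ 44.3°
Leg 5: φ1=0.8134910, φ2=-0.4939945, Δφ=-1.3074855, Δλ=1.7474935 rad; a=sin²(Δφ/2)+cosφ1·cosφ2·sin²(Δλ/2)=0.7254375268; c=2·atan2(√a, √(1-a))=2.038541780; dist=6371·c=12987.5497 ≈ 12987.5 km; running total=42896.9 km
Leg 5 bearing: y=sinΔλ·cosφ2=0.86673705, x=cosφ1·sinφ2-sinφ1·cosφ2·cosΔλ=-0.21325707; θ=atan2(y, x)=103.8228° ≈ 103.8°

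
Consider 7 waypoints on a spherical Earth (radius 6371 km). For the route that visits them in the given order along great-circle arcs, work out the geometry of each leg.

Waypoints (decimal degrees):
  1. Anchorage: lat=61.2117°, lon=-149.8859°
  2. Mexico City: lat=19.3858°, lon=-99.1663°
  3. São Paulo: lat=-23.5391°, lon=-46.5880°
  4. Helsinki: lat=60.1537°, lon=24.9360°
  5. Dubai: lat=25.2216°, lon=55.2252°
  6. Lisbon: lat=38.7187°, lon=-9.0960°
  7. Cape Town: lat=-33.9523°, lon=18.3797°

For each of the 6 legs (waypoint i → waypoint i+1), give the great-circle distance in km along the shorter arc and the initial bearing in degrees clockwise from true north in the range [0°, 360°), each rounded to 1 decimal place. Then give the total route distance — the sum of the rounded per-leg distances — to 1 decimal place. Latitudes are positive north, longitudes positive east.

Leg 1: dist=6077.3 km, bearing=116.5°
Leg 2: dist=7434.6 km, bearing=127.6°
Leg 3: dist=11302.2 km, bearing=28.8°
Leg 4: dist=4523.3 km, bearing=135.6°
Leg 5: dist=6124.9 km, bearing=301.0°
Leg 6: dist=8562.6 km, bearing=156.9°
Total: 44024.9 km

Leg 1: φ1=1.0683457, φ2=0.3383460, Δφ=-0.7299997, Δλ=0.8852240 rad; a=sin²(Δφ/2)+cosφ1·cosφ2·sin²(Δλ/2)=0.2107451921; c=2·atan2(√a, √(1-a))=0.953896000; dist=6371·c=6077.271 ≈ 6077.3 km; running total=6077.3 km
Leg 1 bearing: y=sinΔλ·cosφ2=0.73017164, x=cosφ1·sinφ2-sinφ1·cosφ2·cosΔλ=-0.36356017; θ=atan2(y, x)=116.4692° ≈ 116.5°
Leg 2: φ1=0.3383460, φ2=-0.4108348, Δφ=-0.7491808, Δλ=0.9176645 rad; a=sin²(Δφ/2)+cosφ1·cosφ2·sin²(Δλ/2)=0.3035191531; c=2·atan2(√a, √(1-a))=1.166946151; dist=6371·c=7434.614 ≈ 7434.6 km; running total=13511.9 km
Leg 2 bearing: y=sinΔλ·cosφ2=0.72809864, x=cosφ1·sinφ2-sinφ1·cosφ2·cosΔλ=-0.56165245; θ=atan2(y, x)=127.6465° ≈ 127.6°
Leg 3: φ1=-0.4108348, φ2=1.0498801, Δφ=1.4607149, Δλ=1.2483293 rad; a=sin²(Δφ/2)+cosφ1·cosφ2·sin²(Δλ/2)=0.6009051170; c=2·atan2(√a, √(1-a))=1.774002159; dist=6371·c=11302.168 ≈ 11302.2 km; running total=24814.1 km
Leg 3 bearing: y=sinΔλ·cosφ2=0.47202311, x=cosφ1·sinφ2-sinφ1·cosφ2·cosΔλ=0.85817645; θ=atan2(y, x)=28.8121° ≈ 28.8°
Leg 4: φ1=1.0498801, φ2=0.4402000, Δφ=-0.6096802, Δλ=0.5286463 rad; a=sin²(Δφ/2)+cosφ1·cosφ2·sin²(Δλ/2)=0.1208146984; c=2·atan2(√a, √(1-a))=0.709986611; dist=6371·c=4523.325 ≈ 4523.3 km; running total=29337.4 km
Leg 4 bearing: y=sinΔλ·cosφ2=0.45628199, x=cosφ1·sinφ2-sinφ1·cosφ2·cosΔλ=-0.46548982; θ=atan2(y, x)=135.5723° ≈ 135.6°
Leg 5: φ1=0.4402000, φ2=0.6757688, Δφ=0.2355688, Δλ=-1.1226167 rad; a=sin²(Δφ/2)+cosφ1·cosφ2·sin²(Δλ/2)=0.2138011416; c=2·atan2(√a, √(1-a))=0.961369316; dist=6371·c=6124.884 ≈ 6124.9 km; running total=35462.3 km
Leg 5 bearing: y=sinΔλ·cosφ2=-0.70316914, x=cosφ1·sinφ2-sinφ1·cosφ2·cosΔλ=0.42179855; θ=atan2(y, x)=-59.0424° <0 so +360° → 300.9576° ≈ 301.0°
Leg 6: φ1=0.6757688, φ2=-0.5925794, Δφ=-1.2683482, Δλ=0.4795414 rad; a=sin²(Δφ/2)+cosφ1·cosφ2·sin²(Δλ/2)=0.3875709018; c=2·atan2(√a, √(1-a))=1.343998823; dist=6371·c=8562.617 ≈ 8562.6 km; running total=44024.9 km
Leg 6 bearing: y=sinΔλ·cosφ2=0.38270969, x=cosφ1·sinφ2-sinφ1·cosφ2·cosΔλ=-0.89608710; θ=atan2(y, x)=156.8732° ≈ 156.9°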